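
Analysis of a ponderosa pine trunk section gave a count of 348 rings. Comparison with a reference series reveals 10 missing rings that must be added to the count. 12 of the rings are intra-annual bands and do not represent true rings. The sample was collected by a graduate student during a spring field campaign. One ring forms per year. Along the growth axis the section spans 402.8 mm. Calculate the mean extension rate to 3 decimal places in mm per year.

1.164 mm per year

After corrections the count is 348 − 12 + 10 = 346 rings.
Mean rate = 402.8 mm / 346 years ≈ 1.164 mm per year.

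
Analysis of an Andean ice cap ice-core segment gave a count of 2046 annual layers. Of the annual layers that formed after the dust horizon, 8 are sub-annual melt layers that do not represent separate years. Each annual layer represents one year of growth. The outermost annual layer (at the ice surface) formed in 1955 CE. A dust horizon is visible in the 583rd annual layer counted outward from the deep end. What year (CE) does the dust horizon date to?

2046 − 583 = 1463 annual layers lie beyond the dust horizon toward the ice surface.
Removing the 8 false annual layers leaves 1463 − 8 = 1455 true annual layers beyond the dust horizon.
The annual layer at the ice surface is 1955 CE, so the dust horizon dates to 1955 − 1455 = 500 CE.

500 CE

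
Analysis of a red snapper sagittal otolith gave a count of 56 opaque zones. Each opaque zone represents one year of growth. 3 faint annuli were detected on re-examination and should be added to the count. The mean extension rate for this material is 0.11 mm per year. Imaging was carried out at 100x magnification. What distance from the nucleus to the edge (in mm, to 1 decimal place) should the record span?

6.5 mm

Adjusted count: 56 + 3 = 59 opaque zones.
59 years at 0.11 mm/year gives 0.11 × 59 = 6.5 mm.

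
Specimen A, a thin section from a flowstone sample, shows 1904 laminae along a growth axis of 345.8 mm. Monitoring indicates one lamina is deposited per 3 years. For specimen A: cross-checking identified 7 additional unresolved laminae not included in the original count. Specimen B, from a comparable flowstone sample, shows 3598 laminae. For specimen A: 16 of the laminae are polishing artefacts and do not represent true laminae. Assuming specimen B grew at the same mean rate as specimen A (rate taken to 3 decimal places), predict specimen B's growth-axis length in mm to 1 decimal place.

Specimen A: correcting the raw count gives 1904 − 16 + 7 = 1895 true laminae.
Specimen A: 1895 laminae at 3 years each span 1895 × 3 = 5685 years.
A: Extension rate ≈ 345.8 / 5685 = 0.061 mm/year.
Specimen B: 3598 laminae at 3 years each span 3598 × 3 = 10794 years. Length of B = 0.061 × 10794 = 658.4 mm.

658.4 mm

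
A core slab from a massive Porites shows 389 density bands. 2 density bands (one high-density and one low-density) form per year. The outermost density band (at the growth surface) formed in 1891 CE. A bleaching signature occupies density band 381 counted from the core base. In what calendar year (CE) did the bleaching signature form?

1887 CE

Between density band 381 and the growth surface there are 389 − 381 = 8 density bands.
With 2 density bands per year, 8 / 2 = 4 years.
The density band at the growth surface is 1891 CE, so the bleaching signature dates to 1891 − 4 = 1887 CE.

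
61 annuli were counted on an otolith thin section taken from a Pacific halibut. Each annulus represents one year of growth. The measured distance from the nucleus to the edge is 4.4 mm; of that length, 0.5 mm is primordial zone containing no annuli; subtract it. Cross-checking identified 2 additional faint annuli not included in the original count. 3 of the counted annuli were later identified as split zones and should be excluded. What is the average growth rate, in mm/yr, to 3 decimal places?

True annulus count = 61 − 3 + 2 = 60.
Removing the 0.5 mm offcut leaves 4.4 − 0.5 = 3.9 mm.
Mean rate = 3.9 mm / 60 years ≈ 0.065 mm/yr.

0.065 mm/yr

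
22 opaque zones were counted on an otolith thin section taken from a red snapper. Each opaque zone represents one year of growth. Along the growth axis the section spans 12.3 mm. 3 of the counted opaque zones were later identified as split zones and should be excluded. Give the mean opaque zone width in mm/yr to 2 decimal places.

0.65 mm/yr

Correcting the raw count gives 22 − 3 = 19 true opaque zones.
Mean rate = 12.3 mm / 19 years ≈ 0.65 mm/yr.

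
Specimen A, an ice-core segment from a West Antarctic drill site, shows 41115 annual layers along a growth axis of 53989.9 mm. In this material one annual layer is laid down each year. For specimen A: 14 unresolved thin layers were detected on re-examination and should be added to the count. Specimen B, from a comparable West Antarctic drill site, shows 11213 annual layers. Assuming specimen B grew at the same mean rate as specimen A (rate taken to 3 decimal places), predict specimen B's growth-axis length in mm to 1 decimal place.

Specimen A: true annual layer count = 41115 + 14 = 41129.
A: Mean rate = 53989.9 mm / 41129 years ≈ 1.313 mm per year.
For B, 1.313 mm/year × 11213 years = 14722.7 mm.

14722.7 mm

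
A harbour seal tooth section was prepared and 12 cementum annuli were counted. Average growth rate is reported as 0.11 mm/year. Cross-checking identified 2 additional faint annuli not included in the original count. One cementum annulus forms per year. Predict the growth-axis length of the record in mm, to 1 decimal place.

True cementum annulus count = 12 + 2 = 14.
Length ≈ 0.11 × 14 = 1.5 mm.

1.5 mm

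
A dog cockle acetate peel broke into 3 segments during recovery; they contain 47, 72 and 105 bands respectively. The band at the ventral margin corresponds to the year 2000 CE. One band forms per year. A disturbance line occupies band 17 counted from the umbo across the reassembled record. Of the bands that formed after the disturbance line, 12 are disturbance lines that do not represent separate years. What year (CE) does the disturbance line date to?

Total bands = 47 + 72 + 105 = 224.
Between band 17 and the ventral margin there are 224 − 17 = 207 bands.
207 − 12 false = 195 true bands after the disturbance line.
The band at the ventral margin is 2000 CE, so the disturbance line dates to 2000 − 195 = 1805 CE.

1805 CE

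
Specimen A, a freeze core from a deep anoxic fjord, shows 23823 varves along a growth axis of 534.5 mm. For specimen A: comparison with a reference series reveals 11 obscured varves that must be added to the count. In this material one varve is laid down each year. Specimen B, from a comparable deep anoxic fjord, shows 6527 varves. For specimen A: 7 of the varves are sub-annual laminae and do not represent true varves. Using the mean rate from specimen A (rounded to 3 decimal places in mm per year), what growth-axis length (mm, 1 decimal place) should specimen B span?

Specimen A: true varve count = 23823 − 7 + 11 = 23827.
A: 534.5 mm over 23827 years gives 534.5 / 23827 ≈ 0.022 mm/year.
For B, 0.022 mm/year × 6527 years = 143.6 mm.

143.6 mm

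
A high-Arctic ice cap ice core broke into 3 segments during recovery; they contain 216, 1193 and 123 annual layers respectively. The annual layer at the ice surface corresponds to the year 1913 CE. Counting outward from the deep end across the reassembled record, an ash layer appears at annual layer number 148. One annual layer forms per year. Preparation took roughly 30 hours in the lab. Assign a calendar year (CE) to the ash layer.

529 CE

Total annual layers = 216 + 1193 + 123 = 1532.
Between annual layer 148 and the ice surface there are 1532 − 148 = 1384 annual layers.
1913 − 1384 = 529 CE.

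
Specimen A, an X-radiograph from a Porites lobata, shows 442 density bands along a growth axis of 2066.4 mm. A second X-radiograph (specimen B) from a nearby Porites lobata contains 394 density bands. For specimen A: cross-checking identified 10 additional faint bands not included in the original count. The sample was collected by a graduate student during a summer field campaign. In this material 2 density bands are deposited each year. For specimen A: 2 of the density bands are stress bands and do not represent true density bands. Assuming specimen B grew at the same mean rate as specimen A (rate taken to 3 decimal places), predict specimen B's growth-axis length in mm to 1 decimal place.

1809.2 mm

Specimen A: after corrections the count is 442 − 2 + 10 = 450 density bands.
Specimen A: 450 density bands at 2 per year is 450 / 2 = 225 years.
A: Extension rate ≈ 2066.4 / 225 = 9.184 mm/year.
Specimen B: dividing by 2 density bands per year: 394 / 2 = 197 years. For B, 9.184 mm/year × 197 years = 1809.2 mm.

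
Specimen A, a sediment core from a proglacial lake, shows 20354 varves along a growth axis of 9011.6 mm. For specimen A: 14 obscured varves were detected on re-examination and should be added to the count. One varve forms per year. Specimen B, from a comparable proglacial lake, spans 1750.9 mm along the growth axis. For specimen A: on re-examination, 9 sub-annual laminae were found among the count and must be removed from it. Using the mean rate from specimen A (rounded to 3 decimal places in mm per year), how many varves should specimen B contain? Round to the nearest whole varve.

3952 varves

Specimen A: adjusted count: 20354 − 9 + 14 = 20359 varves.
A: 9011.6 mm over 20359 years gives 9011.6 / 20359 ≈ 0.443 mm per year.
Specimen B: 1750.9 mm / 0.443 mm per year = 3952.37 years ≈ 3952 varves.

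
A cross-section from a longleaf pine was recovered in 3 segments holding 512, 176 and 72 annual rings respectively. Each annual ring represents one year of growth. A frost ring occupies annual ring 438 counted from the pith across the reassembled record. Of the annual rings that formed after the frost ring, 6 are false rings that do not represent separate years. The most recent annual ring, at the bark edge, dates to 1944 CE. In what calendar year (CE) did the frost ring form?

1628 CE

Total annual rings = 512 + 176 + 72 = 760.
760 − 438 = 322 annual rings lie beyond the frost ring toward the bark edge.
322 − 6 false = 316 true annual rings after the frost ring.
The annual ring at the bark edge is 1944 CE, so the frost ring dates to 1944 − 316 = 1628 CE.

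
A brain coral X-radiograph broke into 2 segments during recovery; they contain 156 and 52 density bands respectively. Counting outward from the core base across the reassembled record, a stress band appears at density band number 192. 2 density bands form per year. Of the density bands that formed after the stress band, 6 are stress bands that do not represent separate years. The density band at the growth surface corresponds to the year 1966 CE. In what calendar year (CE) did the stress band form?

Total density bands = 156 + 52 = 208.
208 − 192 = 16 density bands lie beyond the stress band toward the growth surface.
16 − 6 false = 10 true density bands after the stress band.
Dividing by 2 density bands per year: 10 / 2 = 5 years.
1966 − 5 = 1961 CE.

1961 CE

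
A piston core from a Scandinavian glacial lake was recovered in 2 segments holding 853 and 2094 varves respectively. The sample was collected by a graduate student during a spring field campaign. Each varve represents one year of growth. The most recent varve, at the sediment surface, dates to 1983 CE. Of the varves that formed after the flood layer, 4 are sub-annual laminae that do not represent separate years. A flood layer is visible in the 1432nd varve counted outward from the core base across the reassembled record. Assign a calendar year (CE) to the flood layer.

Total varves = 853 + 2094 = 2947.
Between varve 1432 and the sediment surface there are 2947 − 1432 = 1515 varves.
Removing the 4 false varves leaves 1515 − 4 = 1511 true varves beyond the flood layer.
Counting back 1511 years from 1983 CE places the flood layer in 1983 − 1511 = 472 CE.

472 CE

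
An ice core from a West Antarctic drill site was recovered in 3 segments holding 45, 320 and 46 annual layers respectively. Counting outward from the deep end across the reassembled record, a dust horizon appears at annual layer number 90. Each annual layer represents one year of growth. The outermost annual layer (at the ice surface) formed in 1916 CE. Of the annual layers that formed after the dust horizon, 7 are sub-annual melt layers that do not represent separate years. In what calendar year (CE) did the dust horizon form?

1602 CE

Total annual layers = 45 + 320 + 46 = 411.
Between annual layer 90 and the ice surface there are 411 − 90 = 321 annual layers.
321 − 7 false = 314 true annual layers after the dust horizon.
Counting back 314 years from 1916 CE places the dust horizon in 1916 − 314 = 1602 CE.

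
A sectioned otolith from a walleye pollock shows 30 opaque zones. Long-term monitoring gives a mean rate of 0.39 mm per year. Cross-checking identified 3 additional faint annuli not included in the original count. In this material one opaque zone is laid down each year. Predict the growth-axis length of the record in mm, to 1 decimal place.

After corrections the count is 30 + 3 = 33 opaque zones.
Predicted length = 0.39 mm/year × 33 years = 12.9 mm.

12.9 mm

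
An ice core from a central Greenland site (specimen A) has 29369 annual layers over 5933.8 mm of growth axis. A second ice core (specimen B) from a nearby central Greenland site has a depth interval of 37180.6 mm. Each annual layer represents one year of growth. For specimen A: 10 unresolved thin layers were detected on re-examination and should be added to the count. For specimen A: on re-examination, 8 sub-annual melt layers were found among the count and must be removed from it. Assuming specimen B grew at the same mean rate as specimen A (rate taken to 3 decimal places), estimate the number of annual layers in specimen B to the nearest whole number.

Specimen A: true annual layer count = 29369 − 8 + 10 = 29371.
A: 5933.8 mm over 29371 years gives 5933.8 / 29371 ≈ 0.202 mm/yr.
Specimen B: 37180.6 mm / 0.202 mm per year = 184062.38 years ≈ 184062 annual layers.

184062 annual layers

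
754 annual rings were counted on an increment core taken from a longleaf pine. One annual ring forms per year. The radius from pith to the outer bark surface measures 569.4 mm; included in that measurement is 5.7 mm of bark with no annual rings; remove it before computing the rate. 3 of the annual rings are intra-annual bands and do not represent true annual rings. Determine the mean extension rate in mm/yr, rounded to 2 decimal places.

Correcting the raw count gives 754 − 3 = 751 true annual rings.
Net length = 569.4 − 5.7 = 563.7 mm.
Mean rate = 563.7 mm / 751 years ≈ 0.75 mm/yr.

0.75 mm/yr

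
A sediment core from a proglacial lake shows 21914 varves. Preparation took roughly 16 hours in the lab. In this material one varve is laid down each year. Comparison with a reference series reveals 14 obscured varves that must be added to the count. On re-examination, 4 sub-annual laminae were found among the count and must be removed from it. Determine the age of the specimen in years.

21924 years

Correcting the raw count gives 21914 − 4 + 14 = 21924 true varves.
With a one-to-one varve periodicity this is 21924 years.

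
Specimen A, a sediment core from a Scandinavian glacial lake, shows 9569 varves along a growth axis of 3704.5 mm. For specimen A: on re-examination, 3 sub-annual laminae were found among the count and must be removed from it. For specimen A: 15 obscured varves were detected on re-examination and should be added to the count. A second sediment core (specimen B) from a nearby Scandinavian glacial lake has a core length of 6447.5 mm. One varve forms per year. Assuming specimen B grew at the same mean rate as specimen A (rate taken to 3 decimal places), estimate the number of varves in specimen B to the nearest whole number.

16660 varves

Specimen A: correcting the raw count gives 9569 − 3 + 15 = 9581 true varves.
A: Mean rate = 3704.5 mm / 9581 years ≈ 0.387 mm per year.
Specimen B: 6447.5 mm / 0.387 mm per year = 16660.21 years ≈ 16660 varves.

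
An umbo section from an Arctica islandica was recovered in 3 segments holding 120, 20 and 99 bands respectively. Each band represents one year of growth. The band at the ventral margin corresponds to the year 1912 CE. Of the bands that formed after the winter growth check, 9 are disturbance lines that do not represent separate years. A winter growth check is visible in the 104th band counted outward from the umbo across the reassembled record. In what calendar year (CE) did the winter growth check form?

Total bands = 120 + 20 + 99 = 239.
239 − 104 = 135 bands lie beyond the winter growth check toward the ventral margin.
135 − 9 false = 126 true bands after the winter growth check.
The band at the ventral margin is 1912 CE, so the winter growth check dates to 1912 − 126 = 1786 CE.

1786 CE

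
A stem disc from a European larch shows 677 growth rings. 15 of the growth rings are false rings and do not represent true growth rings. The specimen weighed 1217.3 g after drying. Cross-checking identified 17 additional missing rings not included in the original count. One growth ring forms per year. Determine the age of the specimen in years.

679 yr

Adjusted count: 677 − 15 + 17 = 679 growth rings.
One growth ring per year makes the duration 679 years.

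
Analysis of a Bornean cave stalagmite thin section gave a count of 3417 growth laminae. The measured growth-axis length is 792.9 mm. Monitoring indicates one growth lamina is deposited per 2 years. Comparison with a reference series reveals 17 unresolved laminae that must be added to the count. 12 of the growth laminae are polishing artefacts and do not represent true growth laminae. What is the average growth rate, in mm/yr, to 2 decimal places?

True growth lamina count = 3417 − 12 + 17 = 3422.
3422 growth laminae at 2 years each span 3422 × 2 = 6844 years.
Extension rate ≈ 792.9 / 6844 = 0.12 mm/yr.

0.12 mm/yr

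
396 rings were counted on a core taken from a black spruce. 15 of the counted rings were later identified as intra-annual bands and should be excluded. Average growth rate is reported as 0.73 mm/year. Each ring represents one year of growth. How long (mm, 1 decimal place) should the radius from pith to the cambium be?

True ring count = 396 − 15 = 381.
381 years at 0.73 mm/year gives 0.73 × 381 = 278.1 mm.

278.1 mm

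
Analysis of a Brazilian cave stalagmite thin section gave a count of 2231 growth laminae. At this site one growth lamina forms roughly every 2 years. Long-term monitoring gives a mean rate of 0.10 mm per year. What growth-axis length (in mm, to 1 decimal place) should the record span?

2231 growth laminae at 2 years each span 2231 × 2 = 4462 years.
4462 years at 0.10 mm/year gives 0.10 × 4462 = 446.2 mm.

446.2 mm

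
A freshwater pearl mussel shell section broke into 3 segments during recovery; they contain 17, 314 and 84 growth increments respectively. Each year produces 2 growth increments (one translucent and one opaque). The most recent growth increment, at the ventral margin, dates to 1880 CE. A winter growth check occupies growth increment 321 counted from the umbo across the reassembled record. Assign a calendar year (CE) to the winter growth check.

1833 CE

Total growth increments = 17 + 314 + 84 = 415.
415 − 321 = 94 growth increments lie beyond the winter growth check toward the ventral margin.
With 2 growth increments per year, 94 / 2 = 47 years.
1880 − 47 = 1833 CE.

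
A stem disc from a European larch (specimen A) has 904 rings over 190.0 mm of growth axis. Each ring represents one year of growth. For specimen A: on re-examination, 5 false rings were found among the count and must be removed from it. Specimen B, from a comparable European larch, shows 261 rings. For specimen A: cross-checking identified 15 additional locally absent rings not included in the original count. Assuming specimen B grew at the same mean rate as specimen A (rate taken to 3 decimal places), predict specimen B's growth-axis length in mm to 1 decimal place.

Specimen A: correcting the raw count gives 904 − 5 + 15 = 914 true rings.
A: Mean rate = 190.0 mm / 914 years ≈ 0.208 mm/yr.
B's length ≈ 0.208 × 261 = 54.3 mm.

54.3 mm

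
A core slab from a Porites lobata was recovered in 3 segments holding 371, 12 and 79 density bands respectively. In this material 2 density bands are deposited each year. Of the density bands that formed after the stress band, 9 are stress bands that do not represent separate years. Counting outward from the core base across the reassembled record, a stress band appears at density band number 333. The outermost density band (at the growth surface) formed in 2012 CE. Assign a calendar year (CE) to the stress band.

Total density bands = 371 + 12 + 79 = 462.
Between density band 333 and the growth surface there are 462 − 333 = 129 density bands.
129 − 9 false = 120 true density bands after the stress band.
120 density bands at 2 per year is 120 / 2 = 60 years.
The density band at the growth surface is 2012 CE, so the stress band dates to 2012 − 60 = 1952 CE.

1952 CE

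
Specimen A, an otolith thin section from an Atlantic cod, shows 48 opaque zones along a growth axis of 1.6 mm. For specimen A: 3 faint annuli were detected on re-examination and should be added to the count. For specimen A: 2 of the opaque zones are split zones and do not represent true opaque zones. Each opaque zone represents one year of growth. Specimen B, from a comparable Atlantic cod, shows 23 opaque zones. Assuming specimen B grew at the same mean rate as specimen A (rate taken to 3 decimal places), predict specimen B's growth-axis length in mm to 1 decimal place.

0.8 mm

Specimen A: after corrections the count is 48 − 2 + 3 = 49 opaque zones.
A: 1.6 mm over 49 years gives 1.6 / 49 ≈ 0.033 mm per year.
Length of B = 0.033 × 23 = 0.8 mm.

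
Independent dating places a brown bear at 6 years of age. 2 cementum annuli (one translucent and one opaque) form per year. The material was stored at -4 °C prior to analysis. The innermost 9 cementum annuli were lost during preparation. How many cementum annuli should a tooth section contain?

3 cementum annuli

6 years at 2 cementum annuli per year gives 6 × 2 = 12 cementum annuli.
12 − 9 missed = 3 cementum annuli expected in the prepared section.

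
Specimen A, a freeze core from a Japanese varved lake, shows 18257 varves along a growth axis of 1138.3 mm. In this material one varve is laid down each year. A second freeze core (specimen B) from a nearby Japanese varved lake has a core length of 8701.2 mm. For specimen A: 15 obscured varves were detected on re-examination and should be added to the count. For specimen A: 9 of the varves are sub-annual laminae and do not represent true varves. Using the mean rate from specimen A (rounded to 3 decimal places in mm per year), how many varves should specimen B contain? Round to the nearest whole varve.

140342 varves

Specimen A: correcting the raw count gives 18257 − 9 + 15 = 18263 true varves.
A: Mean rate = 1138.3 mm / 18263 years ≈ 0.062 mm/yr.
Specimen B: 8701.2 mm / 0.062 mm per year = 140341.94 years ≈ 140342 varves.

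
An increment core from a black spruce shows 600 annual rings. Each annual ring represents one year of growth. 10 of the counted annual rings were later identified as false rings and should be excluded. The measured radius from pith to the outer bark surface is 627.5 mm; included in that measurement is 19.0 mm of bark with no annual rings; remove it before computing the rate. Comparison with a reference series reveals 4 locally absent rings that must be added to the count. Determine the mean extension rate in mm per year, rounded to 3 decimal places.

1.024 mm per year

Correcting the raw count gives 600 − 10 + 4 = 594 true annual rings.
Net length = 627.5 − 19.0 = 608.5 mm.
Mean rate = 608.5 mm / 594 years ≈ 1.024 mm per year.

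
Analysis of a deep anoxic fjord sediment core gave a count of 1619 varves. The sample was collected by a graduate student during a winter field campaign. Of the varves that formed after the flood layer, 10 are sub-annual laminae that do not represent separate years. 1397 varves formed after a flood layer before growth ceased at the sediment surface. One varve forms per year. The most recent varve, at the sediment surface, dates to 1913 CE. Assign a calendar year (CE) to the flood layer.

1397 varves formed after the flood layer.
1397 − 10 false = 1387 true varves after the flood layer.
Counting back 1387 years from 1913 CE places the flood layer in 1913 − 1387 = 526 CE.

526 CE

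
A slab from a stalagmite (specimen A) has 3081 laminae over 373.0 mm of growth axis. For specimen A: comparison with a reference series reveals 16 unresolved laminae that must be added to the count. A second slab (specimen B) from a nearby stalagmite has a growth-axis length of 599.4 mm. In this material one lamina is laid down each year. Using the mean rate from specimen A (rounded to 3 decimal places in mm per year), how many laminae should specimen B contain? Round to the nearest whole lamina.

4995 laminae

Specimen A: correcting the raw count gives 3081 + 16 = 3097 true laminae.
A: Extension rate ≈ 373.0 / 3097 = 0.120 mm/yr.
For B, 599.4 / 0.120 = 4995.00 years ≈ 4995 laminae.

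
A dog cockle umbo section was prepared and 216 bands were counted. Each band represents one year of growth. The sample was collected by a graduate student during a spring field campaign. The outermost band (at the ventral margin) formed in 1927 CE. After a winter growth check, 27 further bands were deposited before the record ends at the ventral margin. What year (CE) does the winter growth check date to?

27 bands post-date the winter growth check.
The band at the ventral margin is 1927 CE, so the winter growth check dates to 1927 − 27 = 1900 CE.

1900 CE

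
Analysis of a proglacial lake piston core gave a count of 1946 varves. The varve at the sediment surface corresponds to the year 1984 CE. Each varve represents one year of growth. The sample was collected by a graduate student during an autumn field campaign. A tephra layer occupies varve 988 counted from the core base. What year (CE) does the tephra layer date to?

1026 CE

Between varve 988 and the sediment surface there are 1946 − 988 = 958 varves.
The varve at the sediment surface is 1984 CE, so the tephra layer dates to 1984 − 958 = 1026 CE.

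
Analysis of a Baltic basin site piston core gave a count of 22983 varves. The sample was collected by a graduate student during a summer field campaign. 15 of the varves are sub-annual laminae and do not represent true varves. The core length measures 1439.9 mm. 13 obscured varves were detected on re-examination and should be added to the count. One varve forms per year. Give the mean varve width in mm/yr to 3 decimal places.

After corrections the count is 22983 − 15 + 13 = 22981 varves.
1439.9 mm over 22981 years gives 1439.9 / 22981 ≈ 0.063 mm/yr.

0.063 mm/yr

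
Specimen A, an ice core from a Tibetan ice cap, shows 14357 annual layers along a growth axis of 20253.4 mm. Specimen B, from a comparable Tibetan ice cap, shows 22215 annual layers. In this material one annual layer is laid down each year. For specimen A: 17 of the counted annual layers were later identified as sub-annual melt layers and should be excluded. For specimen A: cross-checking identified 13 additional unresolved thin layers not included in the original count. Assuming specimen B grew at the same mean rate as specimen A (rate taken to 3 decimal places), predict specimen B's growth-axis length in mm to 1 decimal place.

31345.4 mm

Specimen A: correcting the raw count gives 14357 − 17 + 13 = 14353 true annual layers.
A: Extension rate ≈ 20253.4 / 14353 = 1.411 mm per year.
For B, 1.411 mm/year × 22215 years = 31345.4 mm.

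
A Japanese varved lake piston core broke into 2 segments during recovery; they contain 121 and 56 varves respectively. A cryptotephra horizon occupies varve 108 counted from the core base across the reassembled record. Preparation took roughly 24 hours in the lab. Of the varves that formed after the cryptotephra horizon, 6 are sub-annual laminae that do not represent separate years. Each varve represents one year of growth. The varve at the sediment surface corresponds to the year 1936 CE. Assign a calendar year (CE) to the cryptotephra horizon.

1873 CE

Total varves = 121 + 56 = 177.
177 − 108 = 69 varves lie beyond the cryptotephra horizon toward the sediment surface.
69 − 6 false = 63 true varves after the cryptotephra horizon.
Counting back 63 years from 1936 CE places the cryptotephra horizon in 1936 − 63 = 1873 CE.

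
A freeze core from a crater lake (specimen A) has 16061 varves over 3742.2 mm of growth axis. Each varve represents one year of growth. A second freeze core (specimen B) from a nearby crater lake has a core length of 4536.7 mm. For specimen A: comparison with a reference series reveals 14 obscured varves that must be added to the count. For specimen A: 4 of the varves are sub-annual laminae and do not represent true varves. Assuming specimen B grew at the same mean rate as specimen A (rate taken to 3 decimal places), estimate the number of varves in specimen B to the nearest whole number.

Specimen A: true varve count = 16061 − 4 + 14 = 16071.
A: 3742.2 mm over 16071 years gives 3742.2 / 16071 ≈ 0.233 mm/year.
B spans 4536.7 / 0.233 = 19470.82 years ≈ 19471 varves.

19471 varves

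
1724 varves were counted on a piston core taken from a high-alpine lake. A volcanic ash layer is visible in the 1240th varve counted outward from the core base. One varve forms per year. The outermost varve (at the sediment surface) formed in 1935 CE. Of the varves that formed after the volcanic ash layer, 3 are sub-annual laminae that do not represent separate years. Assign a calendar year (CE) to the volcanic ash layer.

1454 CE

The volcanic ash layer sits at varve 1240 from the core base, so 1724 − 1240 = 484 varves formed after it.
Removing the 3 false varves leaves 484 − 3 = 481 true varves beyond the volcanic ash layer.
The varve at the sediment surface is 1935 CE, so the volcanic ash layer dates to 1935 − 481 = 1454 CE.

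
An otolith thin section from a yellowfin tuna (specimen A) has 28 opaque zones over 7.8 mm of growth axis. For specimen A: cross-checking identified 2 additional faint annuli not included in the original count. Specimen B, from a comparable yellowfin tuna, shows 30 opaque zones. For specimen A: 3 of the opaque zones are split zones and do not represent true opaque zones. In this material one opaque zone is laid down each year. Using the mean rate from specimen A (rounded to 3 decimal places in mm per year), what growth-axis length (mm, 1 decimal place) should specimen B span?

Specimen A: after corrections the count is 28 − 3 + 2 = 27 opaque zones.
A: Extension rate ≈ 7.8 / 27 = 0.289 mm/year.
For B, 0.289 mm/year × 30 years = 8.7 mm.

8.7 mm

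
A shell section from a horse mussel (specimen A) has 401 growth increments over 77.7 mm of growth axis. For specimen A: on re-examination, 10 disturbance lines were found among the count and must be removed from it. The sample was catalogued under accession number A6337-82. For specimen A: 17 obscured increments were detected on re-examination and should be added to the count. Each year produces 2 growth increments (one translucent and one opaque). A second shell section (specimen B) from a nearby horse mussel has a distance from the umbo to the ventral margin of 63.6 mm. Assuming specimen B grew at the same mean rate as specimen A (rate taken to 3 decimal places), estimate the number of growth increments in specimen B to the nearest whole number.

Specimen A: correcting the raw count gives 401 − 10 + 17 = 408 true growth increments.
Specimen A: dividing by 2 growth increments per year: 408 / 2 = 204 years.
A: 77.7 mm over 204 years gives 77.7 / 204 ≈ 0.381 mm/yr.
For B, 63.6 / 0.381 = 166.93 years; at 2 growth increments per year that is 166.93 × 2 ≈ 334 growth increments.

334 growth increments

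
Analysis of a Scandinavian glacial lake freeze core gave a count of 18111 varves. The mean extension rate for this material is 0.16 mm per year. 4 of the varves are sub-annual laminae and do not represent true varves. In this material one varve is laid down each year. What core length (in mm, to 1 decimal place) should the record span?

After corrections the count is 18111 − 4 = 18107 varves.
Predicted length = 0.16 mm/year × 18107 years = 2897.1 mm.

2897.1 mm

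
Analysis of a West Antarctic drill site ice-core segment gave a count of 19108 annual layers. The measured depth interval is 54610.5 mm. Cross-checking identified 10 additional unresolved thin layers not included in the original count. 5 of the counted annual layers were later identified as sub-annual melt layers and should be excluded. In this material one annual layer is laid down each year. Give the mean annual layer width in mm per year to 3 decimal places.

2.857 mm per year

Adjusted count: 19108 − 5 + 10 = 19113 annual layers.
Extension rate ≈ 54610.5 / 19113 = 2.857 mm per year.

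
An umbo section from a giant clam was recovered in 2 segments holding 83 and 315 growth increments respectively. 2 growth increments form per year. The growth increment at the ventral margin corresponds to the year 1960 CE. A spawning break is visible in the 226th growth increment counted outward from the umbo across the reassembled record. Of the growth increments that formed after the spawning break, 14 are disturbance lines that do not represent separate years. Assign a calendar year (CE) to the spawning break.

Total growth increments = 83 + 315 = 398.
Between growth increment 226 and the ventral margin there are 398 − 226 = 172 growth increments.
172 − 14 false = 158 true growth increments after the spawning break.
158 growth increments at 2 per year is 158 / 2 = 79 years.
1960 − 79 = 1881 CE.

1881 CE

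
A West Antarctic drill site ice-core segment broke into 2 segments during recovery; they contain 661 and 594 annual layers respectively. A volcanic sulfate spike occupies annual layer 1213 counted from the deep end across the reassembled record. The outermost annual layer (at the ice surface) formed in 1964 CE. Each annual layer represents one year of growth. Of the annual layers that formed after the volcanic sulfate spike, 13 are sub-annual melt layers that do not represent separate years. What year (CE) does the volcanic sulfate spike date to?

Total annual layers = 661 + 594 = 1255.
Between annual layer 1213 and the ice surface there are 1255 − 1213 = 42 annual layers.
42 − 13 false = 29 true annual layers after the volcanic sulfate spike.
1964 − 29 = 1935 CE.

1935 CE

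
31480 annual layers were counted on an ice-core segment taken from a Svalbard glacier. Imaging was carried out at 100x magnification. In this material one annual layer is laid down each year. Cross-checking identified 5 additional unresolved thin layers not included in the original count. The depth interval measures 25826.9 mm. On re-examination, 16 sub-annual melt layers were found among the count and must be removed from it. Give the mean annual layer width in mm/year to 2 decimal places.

0.82 mm/year

True annual layer count = 31480 − 16 + 5 = 31469.
Extension rate ≈ 25826.9 / 31469 = 0.82 mm/year.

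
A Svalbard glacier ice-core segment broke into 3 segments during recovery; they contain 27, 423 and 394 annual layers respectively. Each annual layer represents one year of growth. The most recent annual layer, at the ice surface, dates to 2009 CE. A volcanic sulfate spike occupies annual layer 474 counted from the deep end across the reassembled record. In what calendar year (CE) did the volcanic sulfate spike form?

1639 CE

Total annual layers = 27 + 423 + 394 = 844.
844 − 474 = 370 annual layers lie beyond the volcanic sulfate spike toward the ice surface.
The annual layer at the ice surface is 2009 CE, so the volcanic sulfate spike dates to 2009 − 370 = 1639 CE.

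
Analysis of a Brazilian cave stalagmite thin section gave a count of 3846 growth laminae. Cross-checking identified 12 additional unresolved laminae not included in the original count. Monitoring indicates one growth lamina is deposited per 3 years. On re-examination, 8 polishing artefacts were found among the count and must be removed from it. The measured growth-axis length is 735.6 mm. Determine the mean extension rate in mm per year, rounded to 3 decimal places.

0.064 mm per year

Correcting the raw count gives 3846 − 8 + 12 = 3850 true growth laminae.
Multiplying by 3 years per growth lamina: 3850 × 3 = 11550 years.
Extension rate ≈ 735.6 / 11550 = 0.064 mm per year.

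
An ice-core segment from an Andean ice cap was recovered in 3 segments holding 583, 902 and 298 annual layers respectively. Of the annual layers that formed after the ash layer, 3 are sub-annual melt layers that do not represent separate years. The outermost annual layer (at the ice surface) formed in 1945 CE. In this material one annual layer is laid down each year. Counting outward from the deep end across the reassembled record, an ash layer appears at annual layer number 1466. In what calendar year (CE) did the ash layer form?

Total annual layers = 583 + 902 + 298 = 1783.
The ash layer sits at annual layer 1466 from the deep end, so 1783 − 1466 = 317 annual layers formed after it.
Excluding 3 false annual layers: 317 − 3 = 314.
The annual layer at the ice surface is 1945 CE, so the ash layer dates to 1945 − 314 = 1631 CE.

1631 CE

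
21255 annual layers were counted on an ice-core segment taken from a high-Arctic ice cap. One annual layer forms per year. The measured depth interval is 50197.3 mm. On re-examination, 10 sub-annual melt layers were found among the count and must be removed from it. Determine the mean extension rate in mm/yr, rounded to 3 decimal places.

2.363 mm/yr

Adjusted count: 21255 − 10 = 21245 annual layers.
Mean rate = 50197.3 mm / 21245 years ≈ 2.363 mm/yr.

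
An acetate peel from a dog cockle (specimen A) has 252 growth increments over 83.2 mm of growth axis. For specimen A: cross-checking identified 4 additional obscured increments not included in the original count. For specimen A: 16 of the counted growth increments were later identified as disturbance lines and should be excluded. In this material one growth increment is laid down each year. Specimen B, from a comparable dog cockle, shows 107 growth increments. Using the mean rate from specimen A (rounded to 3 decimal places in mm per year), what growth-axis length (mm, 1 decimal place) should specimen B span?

Specimen A: adjusted count: 252 − 16 + 4 = 240 growth increments.
A: Extension rate ≈ 83.2 / 240 = 0.347 mm/yr.
Length of B = 0.347 × 107 = 37.1 mm.

37.1 mm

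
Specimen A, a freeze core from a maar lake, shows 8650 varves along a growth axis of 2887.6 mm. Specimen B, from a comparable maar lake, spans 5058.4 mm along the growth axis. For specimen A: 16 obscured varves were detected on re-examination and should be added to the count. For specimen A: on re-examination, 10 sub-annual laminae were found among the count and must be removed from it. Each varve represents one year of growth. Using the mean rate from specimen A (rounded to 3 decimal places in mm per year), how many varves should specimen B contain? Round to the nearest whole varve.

Specimen A: after corrections the count is 8650 − 10 + 16 = 8656 varves.
A: Extension rate ≈ 2887.6 / 8656 = 0.334 mm/yr.
B spans 5058.4 / 0.334 = 15144.91 years ≈ 15145 varves.

15145 varves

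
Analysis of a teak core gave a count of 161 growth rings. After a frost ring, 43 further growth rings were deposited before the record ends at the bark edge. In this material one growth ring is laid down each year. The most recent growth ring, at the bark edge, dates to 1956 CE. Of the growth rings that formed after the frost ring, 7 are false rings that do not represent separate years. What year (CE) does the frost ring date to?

43 growth rings post-date the frost ring.
Removing the 7 false growth rings leaves 43 − 7 = 36 true growth rings beyond the frost ring.
1956 − 36 = 1920 CE.

1920 CE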